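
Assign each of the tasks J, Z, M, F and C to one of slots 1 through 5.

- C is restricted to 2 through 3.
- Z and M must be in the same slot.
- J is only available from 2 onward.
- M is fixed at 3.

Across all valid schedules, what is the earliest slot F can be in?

1

F at 1 is achievable: C=2; F=1; Z=3; J=2; M=3.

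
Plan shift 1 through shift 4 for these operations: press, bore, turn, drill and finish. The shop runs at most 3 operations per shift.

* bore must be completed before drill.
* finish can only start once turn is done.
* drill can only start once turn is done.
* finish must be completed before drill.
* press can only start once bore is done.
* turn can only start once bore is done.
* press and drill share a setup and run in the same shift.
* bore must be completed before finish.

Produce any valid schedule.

press -> shift 4; drill -> shift 4; bore -> shift 1; finish -> shift 3; turn -> shift 2

Checking: bore(shift 1) before turn(shift 2); bore(shift 1) before finish(shift 3); turn(shift 2) before drill(shift 4); finish(shift 3) before drill(shift 4); bore(shift 1) before press(shift 4); turn(shift 2) before finish(shift 3); bore(shift 1) before drill(shift 4); press = drill = shift 4; max 2 per shift (cap 3).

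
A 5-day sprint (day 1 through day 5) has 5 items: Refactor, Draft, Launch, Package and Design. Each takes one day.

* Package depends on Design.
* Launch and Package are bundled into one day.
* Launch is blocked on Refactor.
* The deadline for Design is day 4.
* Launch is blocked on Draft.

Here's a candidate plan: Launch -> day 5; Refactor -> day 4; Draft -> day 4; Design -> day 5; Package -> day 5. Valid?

Invalid. The deadline for Design is day 4.

Package depends on Design — violated.
The deadline for Design is day 4 — violated.
Launch is blocked on Draft — holds.
Launch is blocked on Refactor — holds.
Launch and Package are bundled into one day — holds.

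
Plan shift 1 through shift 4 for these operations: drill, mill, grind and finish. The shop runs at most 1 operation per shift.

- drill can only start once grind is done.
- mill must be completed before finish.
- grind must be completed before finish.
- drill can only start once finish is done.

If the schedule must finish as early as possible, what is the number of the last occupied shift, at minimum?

4

The precedence chain requires at least 3 distinct shifts.
With at most 1 per shift and 4 operations, at least 4 shifts are needed.
4 works (last occupied shift: shift 4): for example mill=shift 2; finish=shift 3; drill=shift 4; grind=shift 1.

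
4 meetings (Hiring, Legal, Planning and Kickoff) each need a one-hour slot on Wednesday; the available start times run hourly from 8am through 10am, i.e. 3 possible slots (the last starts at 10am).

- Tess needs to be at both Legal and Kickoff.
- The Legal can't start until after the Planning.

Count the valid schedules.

Splitting on Hiring: it can be 8am (6), 9am (6), 10am (6). Listing each branch's schedules as (Legal, Planning, Kickoff):
Hiring=8am: (9am,8am,8am) (9am,8am,10am) (10am,8am,8am) (10am,8am,9am) (10am,9am,8am) (10am,9am,9am) — 6.
Hiring=9am: (9am,8am,8am) (9am,8am,10am) (10am,8am,8am) (10am,8am,9am) (10am,9am,8am) (10am,9am,9am) — 6.
Hiring=10am: (9am,8am,8am) (9am,8am,10am) (10am,8am,8am) (10am,8am,9am) (10am,9am,8am) (10am,9am,9am) — 6.
Summing: 6 + 6 + 6 = 18.

18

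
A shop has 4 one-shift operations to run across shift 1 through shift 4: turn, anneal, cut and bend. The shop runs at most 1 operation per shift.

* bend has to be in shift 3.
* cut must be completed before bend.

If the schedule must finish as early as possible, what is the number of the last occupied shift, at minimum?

The precedence chain requires at least 2 distinct shifts.
With at most 1 per shift and 4 operations, at least 4 shifts are needed.
bend can't be placed before shift 3, so the schedule must run through at least shift 3.
4 works (last occupied shift: shift 4): for example anneal in shift 4, turn in shift 2, cut in shift 1, bend in shift 3.

shift 4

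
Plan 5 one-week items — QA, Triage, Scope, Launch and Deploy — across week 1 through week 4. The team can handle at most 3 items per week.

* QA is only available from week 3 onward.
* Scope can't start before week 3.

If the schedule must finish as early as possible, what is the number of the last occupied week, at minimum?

week 3

With at most 3 per week and 5 tasks, at least 2 weeks are needed.
QA can't be placed before week 3, so the schedule must run through at least week 3.
3 works (last occupied week: week 3): for example Launch in week 1; Triage in week 1; QA in week 3; Deploy in week 1; Scope in week 3.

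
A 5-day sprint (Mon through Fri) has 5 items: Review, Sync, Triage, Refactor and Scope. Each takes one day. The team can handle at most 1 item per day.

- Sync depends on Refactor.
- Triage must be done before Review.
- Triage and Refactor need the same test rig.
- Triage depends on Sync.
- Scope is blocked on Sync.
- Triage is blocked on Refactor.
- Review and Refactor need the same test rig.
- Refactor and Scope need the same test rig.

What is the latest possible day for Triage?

Precedence pushes Triage to at least Wed; downstream work caps Triage at Thu.
Triage at Thu is achievable: Scope=Wed, Triage=Thu, Refactor=Mon, Review=Fri, Sync=Tue.

Thu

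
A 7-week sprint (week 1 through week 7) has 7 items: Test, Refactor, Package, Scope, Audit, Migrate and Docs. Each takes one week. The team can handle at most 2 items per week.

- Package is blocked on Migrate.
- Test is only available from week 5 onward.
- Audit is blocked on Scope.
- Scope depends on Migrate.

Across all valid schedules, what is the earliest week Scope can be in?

Precedence pushes Scope to at least week 2; downstream work caps Scope at week 6.
Scope at week 2 is achievable: Docs=week 3, Audit=week 3, Test=week 5, Refactor=week 1, Package=week 2, Scope=week 2, Migrate=week 1.

week 2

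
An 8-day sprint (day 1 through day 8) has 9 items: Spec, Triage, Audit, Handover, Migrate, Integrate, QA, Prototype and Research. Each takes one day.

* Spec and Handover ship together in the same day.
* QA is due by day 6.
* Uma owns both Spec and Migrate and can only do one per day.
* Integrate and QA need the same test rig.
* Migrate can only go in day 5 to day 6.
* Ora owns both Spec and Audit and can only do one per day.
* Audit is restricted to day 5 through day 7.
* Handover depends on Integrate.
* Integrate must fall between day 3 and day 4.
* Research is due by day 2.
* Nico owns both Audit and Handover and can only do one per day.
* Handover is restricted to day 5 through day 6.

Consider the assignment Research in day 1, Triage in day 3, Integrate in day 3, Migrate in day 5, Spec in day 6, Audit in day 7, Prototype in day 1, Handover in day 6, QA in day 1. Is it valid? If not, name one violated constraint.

Valid

Integrate must fall between day 3 and day 4 — holds.
QA is due by day 6 — holds.
Uma owns both Spec and Migrate and can only do one per day — holds.
Ora owns both Spec and Audit and can only do one per day — holds.
Integrate and QA need the same test rig — holds.
Research is due by day 2 — holds.
Handover depends on Integrate — holds.
Audit is restricted to day 5 through day 7 — holds.
Nico owns both Audit and Handover and can only do one per day — holds.
Migrate can only go in day 5 to day 6 — holds.
Handover is restricted to day 5 through day 6 — holds.
Spec and Handover ship together in the same day — holds.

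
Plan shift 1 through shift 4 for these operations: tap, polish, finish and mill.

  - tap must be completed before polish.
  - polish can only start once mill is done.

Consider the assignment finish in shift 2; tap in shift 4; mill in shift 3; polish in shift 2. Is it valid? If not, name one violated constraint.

No. tap must be completed before polish is not satisfied.

tap must be completed before polish — violated.
polish can only start once mill is done — violated.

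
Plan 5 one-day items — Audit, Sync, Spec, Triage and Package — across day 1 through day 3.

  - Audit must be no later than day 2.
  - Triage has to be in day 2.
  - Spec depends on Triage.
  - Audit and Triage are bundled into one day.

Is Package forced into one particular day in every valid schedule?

No

Package can be day 1 (e.g. Package=day 1; Audit=day 2; Triage=day 2; Spec=day 3; Sync=day 1) or day 2 (e.g. Sync in day 1, Audit in day 2, Spec in day 3, Package in day 2, Triage in day 2).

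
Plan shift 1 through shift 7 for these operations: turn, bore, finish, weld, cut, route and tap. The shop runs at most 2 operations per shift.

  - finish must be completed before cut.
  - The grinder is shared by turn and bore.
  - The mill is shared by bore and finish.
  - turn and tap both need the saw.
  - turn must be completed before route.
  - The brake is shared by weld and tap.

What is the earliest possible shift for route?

shift 2

Precedence pushes route to at least shift 2.
route at shift 2 is achievable: turn in shift 1; tap in shift 4; finish in shift 1; cut in shift 2; route in shift 2; bore in shift 3; weld in shift 3.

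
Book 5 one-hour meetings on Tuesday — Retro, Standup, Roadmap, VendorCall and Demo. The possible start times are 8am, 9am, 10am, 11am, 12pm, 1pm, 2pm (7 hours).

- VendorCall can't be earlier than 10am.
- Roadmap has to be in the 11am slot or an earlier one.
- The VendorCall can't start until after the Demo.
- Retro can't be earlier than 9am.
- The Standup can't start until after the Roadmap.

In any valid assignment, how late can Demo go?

1pm

Downstream work caps Demo at 1pm.
Demo at 1pm is achievable: Standup=9am; Retro=9am; VendorCall=2pm; Roadmap=8am; Demo=1pm.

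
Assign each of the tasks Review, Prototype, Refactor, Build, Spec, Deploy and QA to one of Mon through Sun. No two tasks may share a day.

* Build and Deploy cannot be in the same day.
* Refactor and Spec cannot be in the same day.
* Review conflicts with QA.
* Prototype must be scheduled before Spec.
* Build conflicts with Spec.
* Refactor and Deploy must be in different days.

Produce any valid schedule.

Prototype=Mon; QA=Sun; Build=Fri; Review=Wed; Deploy=Sat; Spec=Tue; Refactor=Thu

Checking: Prototype(Mon) before Spec(Tue); Review(Wed) != QA(Sun); Refactor(Thu) != Spec(Tue); Build(Fri) != Deploy(Sat); Build(Fri) != Spec(Tue); Refactor(Thu) != Deploy(Sat); max 1 per day (cap 1).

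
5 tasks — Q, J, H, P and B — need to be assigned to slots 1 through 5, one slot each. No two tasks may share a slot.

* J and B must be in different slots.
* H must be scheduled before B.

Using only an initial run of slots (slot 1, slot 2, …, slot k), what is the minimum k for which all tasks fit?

The precedence chain requires at least 2 distinct slots.
With at most 1 per slot and 5 tasks, at least 5 slots are needed.
5 works (last occupied slot: 5): for example H -> 1; P -> 5; Q -> 3; B -> 2; J -> 4.

5 slots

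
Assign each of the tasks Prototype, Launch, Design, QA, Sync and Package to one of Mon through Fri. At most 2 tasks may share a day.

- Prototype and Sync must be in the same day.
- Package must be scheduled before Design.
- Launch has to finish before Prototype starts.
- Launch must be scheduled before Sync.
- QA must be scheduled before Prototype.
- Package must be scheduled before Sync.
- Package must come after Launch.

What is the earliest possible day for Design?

Precedence pushes Design to at least Wed.
Design at Wed is achievable: Sync -> Thu, QA -> Mon, Package -> Tue, Prototype -> Thu, Launch -> Mon, Design -> Wed.

Wed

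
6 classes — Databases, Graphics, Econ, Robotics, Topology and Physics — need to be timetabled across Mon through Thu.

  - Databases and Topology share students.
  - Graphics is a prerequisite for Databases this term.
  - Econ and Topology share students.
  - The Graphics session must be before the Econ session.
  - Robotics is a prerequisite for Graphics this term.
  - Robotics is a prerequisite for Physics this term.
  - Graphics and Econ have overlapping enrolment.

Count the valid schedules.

45

Splitting on Databases: it can be Wed (15), Thu (30). Listing each branch's schedules as (Graphics, Econ, Robotics, Topology, Physics):
Databases=Wed: (Tue,Wed,Mon,Mon,Tue) (Tue,Wed,Mon,Mon,Wed) (Tue,Wed,Mon,Mon,Thu) (Tue,Wed,Mon,Tue,Tue) (Tue,Wed,Mon,Tue,Wed) (Tue,Wed,Mon,Tue,Thu) (Tue,Wed,Mon,Thu,Tue) (Tue,Wed,Mon,Thu,Wed) (Tue,Wed,Mon,Thu,Thu) (Tue,Thu,Mon,Mon,Tue) (Tue,Thu,Mon,Mon,Wed) (Tue,Thu,Mon,Mon,Thu) (Tue,Thu,Mon,Tue,Tue) (Tue,Thu,Mon,Tue,Wed) (Tue,Thu,Mon,Tue,Thu) — 15.
Databases=Thu: (Tue,Wed,Mon,Mon,Tue) (Tue,Wed,Mon,Mon,Wed) (Tue,Wed,Mon,Mon,Thu) (Tue,Wed,Mon,Tue,Tue) (Tue,Wed,Mon,Tue,Wed) (Tue,Wed,Mon,Tue,Thu) (Tue,Thu,Mon,Mon,Tue) (Tue,Thu,Mon,Mon,Wed) (Tue,Thu,Mon,Mon,Thu) (Tue,Thu,Mon,Tue,Tue) (Tue,Thu,Mon,Tue,Wed) (Tue,Thu,Mon,Tue,Thu) (Tue,Thu,Mon,Wed,Tue) (Tue,Thu,Mon,Wed,Wed) (Tue,Thu,Mon,Wed,Thu) (Wed,Thu,Mon,Mon,Tue) (Wed,Thu,Mon,Mon,Wed) (Wed,Thu,Mon,Mon,Thu) (Wed,Thu,Mon,Tue,Tue) (Wed,Thu,Mon,Tue,Wed) (Wed,Thu,Mon,Tue,Thu) (Wed,Thu,Mon,Wed,Tue) (Wed,Thu,Mon,Wed,Wed) (Wed,Thu,Mon,Wed,Thu) (Wed,Thu,Tue,Mon,Wed) (Wed,Thu,Tue,Mon,Thu) (Wed,Thu,Tue,Tue,Wed) (Wed,Thu,Tue,Tue,Thu) (Wed,Thu,Tue,Wed,Wed) (Wed,Thu,Tue,Wed,Thu) — 30.
Summing: 15 + 30 = 45.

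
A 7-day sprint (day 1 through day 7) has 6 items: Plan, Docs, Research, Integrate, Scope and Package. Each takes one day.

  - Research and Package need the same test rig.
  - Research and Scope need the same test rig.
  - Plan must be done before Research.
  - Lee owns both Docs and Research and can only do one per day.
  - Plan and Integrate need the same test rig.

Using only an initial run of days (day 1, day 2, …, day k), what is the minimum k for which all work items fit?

2

The precedence chain requires at least 2 distinct days.
2 works (last occupied day: day 2): for example Plan in day 1, Docs in day 1, Integrate in day 2, Research in day 2, Package in day 1, Scope in day 1.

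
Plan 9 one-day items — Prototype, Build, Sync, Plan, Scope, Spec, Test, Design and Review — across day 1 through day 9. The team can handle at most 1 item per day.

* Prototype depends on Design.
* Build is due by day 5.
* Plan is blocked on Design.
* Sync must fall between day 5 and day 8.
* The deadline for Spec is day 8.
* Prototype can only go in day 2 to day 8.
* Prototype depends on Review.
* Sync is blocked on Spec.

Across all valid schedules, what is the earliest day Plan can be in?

day 2

Precedence pushes Plan to at least day 2.
Plan at day 2 is achievable: Plan in day 2; Prototype in day 7; Spec in day 4; Design in day 1; Scope in day 8; Review in day 6; Test in day 9; Sync in day 5; Build in day 3.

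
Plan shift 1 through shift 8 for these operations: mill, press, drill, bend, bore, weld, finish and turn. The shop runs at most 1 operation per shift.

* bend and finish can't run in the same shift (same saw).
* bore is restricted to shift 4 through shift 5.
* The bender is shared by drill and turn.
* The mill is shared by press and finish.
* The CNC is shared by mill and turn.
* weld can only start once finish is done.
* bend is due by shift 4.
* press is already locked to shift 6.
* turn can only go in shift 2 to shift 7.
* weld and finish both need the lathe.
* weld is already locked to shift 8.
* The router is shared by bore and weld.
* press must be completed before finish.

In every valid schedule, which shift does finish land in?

press is fixed at shift 6 and must come before finish, so finish is at least shift 7.
weld is fixed at shift 8 and must come after finish, so finish is at most shift 7.
So finish must be shift 7.

shift 7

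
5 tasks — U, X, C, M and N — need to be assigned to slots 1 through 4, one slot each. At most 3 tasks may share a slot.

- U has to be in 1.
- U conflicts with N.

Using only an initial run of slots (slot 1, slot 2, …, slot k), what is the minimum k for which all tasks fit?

With at most 3 per slot and 5 tasks, at least 2 slots are needed.
2 works (last occupied slot: 2): for example C in 1, X in 1, M in 2, N in 2, U in 1.

2 slots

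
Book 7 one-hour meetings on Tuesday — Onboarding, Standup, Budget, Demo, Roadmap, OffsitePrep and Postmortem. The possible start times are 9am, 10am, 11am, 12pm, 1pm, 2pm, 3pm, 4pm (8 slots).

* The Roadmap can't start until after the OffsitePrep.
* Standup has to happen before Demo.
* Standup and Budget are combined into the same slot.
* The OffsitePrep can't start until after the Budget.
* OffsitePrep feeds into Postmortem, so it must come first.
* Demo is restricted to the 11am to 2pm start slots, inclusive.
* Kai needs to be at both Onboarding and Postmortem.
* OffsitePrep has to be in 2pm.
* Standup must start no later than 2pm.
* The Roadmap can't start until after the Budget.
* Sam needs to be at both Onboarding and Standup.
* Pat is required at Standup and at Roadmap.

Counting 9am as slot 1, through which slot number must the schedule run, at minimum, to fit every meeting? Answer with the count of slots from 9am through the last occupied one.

7 slots

The precedence chain requires at least 3 distinct slots.
Propagating the time windows through the other constraints, Roadmap can't land before 3pm — that is slot 7 counting from 9am — so the schedule must run through at least 7 slots.
7 works (last occupied slot: 3pm): for example Demo in 11am; Budget in 9am; OffsitePrep in 2pm; Standup in 9am; Postmortem in 3pm; Roadmap in 3pm; Onboarding in 10am.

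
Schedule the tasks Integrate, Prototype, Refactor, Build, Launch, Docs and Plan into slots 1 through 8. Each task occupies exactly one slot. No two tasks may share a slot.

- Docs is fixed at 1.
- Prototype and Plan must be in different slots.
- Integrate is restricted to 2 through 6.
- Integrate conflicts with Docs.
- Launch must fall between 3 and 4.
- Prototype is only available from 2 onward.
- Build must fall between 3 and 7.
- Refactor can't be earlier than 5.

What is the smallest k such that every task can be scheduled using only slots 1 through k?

7

With at most 1 per slot and 7 tasks, at least 7 slots are needed.
Refactor can't be placed before 5, so the schedule must run through at least slot 5.
7 works (last occupied slot: 7): for example Launch=3, Docs=1, Integrate=2, Build=4, Prototype=6, Plan=7, Refactor=5.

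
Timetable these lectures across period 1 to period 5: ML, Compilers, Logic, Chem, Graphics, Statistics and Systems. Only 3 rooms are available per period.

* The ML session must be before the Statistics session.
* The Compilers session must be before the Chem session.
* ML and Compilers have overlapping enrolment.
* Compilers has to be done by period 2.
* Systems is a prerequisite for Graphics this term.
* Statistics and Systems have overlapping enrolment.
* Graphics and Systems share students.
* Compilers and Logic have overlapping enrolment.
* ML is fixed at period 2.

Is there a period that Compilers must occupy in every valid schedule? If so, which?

Compilers's window is period 1–period 2.
ML is fixed at period 2, and Compilers can't share a period with ML.
So Compilers must be period 1.

period 1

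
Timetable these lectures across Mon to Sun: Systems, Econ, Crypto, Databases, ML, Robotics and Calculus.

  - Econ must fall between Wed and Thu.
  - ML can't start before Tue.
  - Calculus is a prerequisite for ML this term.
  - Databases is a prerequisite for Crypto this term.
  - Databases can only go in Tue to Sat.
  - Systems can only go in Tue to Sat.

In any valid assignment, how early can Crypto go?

Precedence pushes Crypto to at least Wed.
Crypto at Wed is achievable: Crypto in Wed, Econ in Wed, Systems in Tue, Robotics in Mon, Calculus in Mon, Databases in Tue, ML in Tue.

Wed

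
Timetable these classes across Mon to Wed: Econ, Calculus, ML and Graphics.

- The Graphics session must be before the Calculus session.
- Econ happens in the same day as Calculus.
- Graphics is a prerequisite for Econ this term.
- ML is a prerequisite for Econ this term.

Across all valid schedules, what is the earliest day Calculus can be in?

Tue

Precedence pushes Calculus to at least Tue.
Calculus at Tue is achievable: Graphics -> Mon; Calculus -> Tue; Econ -> Tue; ML -> Mon.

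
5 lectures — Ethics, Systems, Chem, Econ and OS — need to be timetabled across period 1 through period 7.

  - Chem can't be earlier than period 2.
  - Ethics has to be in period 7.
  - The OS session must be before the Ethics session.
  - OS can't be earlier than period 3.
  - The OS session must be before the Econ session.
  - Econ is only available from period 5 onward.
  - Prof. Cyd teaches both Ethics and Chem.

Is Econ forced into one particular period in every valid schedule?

No

Econ can be period 5 (e.g. Econ -> period 5; Systems -> period 1; OS -> period 3; Chem -> period 2; Ethics -> period 7) or period 6 (e.g. Systems -> period 1; Econ -> period 6; Ethics -> period 7; Chem -> period 2; OS -> period 3).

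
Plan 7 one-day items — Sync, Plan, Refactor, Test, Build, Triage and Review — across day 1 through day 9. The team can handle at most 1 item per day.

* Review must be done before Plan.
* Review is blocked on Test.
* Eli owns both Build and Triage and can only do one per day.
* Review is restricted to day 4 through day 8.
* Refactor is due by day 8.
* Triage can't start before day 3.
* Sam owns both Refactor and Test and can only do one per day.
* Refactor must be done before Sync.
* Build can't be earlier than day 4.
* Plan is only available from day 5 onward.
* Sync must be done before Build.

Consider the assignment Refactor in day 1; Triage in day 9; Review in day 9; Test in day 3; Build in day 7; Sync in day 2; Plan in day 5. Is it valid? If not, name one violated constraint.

Invalid. Review is restricted to day 4 through day 8.

Sam owns both Refactor and Test and can only do one per day — holds.
Triage can't start before day 3 — holds.
Eli owns both Build and Triage and can only do one per day — holds.
Review is restricted to day 4 through day 8 — violated.
Review must be done before Plan — violated.
Review is blocked on Test — holds.
Plan is only available from day 5 onward — holds.
Refactor must be done before Sync — holds.
The team can handle at most 1 item per day — violated.
Sync must be done before Build — holds.
Refactor is due by day 8 — holds.
Build can't be earlier than day 4 — holds.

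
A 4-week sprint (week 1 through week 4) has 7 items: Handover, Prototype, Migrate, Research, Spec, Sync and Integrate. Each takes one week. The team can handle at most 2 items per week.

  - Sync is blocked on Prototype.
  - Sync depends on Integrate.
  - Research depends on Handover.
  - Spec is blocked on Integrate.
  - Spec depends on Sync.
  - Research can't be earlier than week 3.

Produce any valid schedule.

Migrate -> week 4; Handover -> week 2; Spec -> week 3; Prototype -> week 1; Sync -> week 2; Research -> week 3; Integrate -> week 1

Checking: Handover(week 2) before Research(week 3); Sync(week 2) before Spec(week 3); Integrate(week 1) before Sync(week 2); Integrate(week 1) before Spec(week 3); Prototype(week 1) before Sync(week 2); Research=week 3 in [week 3,week 4]; max 2 per week (cap 2).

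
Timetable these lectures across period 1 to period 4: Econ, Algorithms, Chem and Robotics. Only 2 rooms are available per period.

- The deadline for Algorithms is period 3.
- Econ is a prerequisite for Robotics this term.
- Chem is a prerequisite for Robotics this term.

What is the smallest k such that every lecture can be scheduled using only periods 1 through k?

The precedence chain requires at least 2 distinct periods.
With at most 2 per period and 4 lectures, at least 2 periods are needed.
2 works (last occupied period: period 2): for example Robotics=period 2, Econ=period 1, Chem=period 1, Algorithms=period 2.

2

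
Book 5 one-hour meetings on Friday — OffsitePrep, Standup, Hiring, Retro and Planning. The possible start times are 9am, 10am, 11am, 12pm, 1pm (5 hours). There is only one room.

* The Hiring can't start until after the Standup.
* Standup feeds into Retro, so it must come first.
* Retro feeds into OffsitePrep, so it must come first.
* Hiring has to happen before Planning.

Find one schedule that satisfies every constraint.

Standup -> 9am; Planning -> 1pm; Retro -> 11am; Hiring -> 10am; OffsitePrep -> 12pm

Checking: Standup(9am) before Hiring(10am); Hiring(10am) before Planning(1pm); Standup(9am) before Retro(11am); Retro(11am) before OffsitePrep(12pm); max 1 per hour (cap 1).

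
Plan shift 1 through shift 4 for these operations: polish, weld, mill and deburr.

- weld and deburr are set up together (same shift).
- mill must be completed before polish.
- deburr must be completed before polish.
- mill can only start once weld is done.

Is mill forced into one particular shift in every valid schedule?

No

mill can be shift 2 (e.g. deburr in shift 1; mill in shift 2; polish in shift 3; weld in shift 1) or shift 3 (e.g. deburr in shift 1; polish in shift 4; weld in shift 1; mill in shift 3).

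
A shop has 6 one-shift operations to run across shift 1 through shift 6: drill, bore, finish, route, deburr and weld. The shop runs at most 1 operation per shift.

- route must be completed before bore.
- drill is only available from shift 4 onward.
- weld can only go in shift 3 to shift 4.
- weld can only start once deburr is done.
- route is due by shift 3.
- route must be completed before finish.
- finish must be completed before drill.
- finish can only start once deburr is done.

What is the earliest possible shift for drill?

Drill is available from shift 4.
drill at shift 5 is achievable: deburr in shift 2, bore in shift 6, drill in shift 5, finish in shift 4, weld in shift 3, route in shift 1.
Nothing earlier works — the capacity limit rule out every shift before shift 5.

shift 5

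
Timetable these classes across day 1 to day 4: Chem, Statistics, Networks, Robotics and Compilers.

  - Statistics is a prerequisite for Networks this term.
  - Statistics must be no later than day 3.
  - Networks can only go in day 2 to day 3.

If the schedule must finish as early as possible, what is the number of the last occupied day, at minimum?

2

The precedence chain requires at least 2 distinct days.
2 works (last occupied day: day 2): for example Statistics=day 1, Compilers=day 1, Robotics=day 1, Networks=day 2, Chem=day 1.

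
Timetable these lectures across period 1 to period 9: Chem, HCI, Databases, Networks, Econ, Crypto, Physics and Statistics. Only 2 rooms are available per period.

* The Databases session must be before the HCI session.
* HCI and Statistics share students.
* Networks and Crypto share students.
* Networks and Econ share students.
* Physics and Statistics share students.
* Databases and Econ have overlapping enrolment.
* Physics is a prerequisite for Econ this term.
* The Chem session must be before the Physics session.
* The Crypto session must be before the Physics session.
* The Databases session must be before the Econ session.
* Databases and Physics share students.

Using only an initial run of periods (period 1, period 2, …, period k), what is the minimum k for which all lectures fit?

4

The precedence chain requires at least 3 distinct periods.
With at most 2 per period and 8 lectures, at least 4 periods are needed.
4 works (last occupied period: period 4): for example Chem=period 1, Networks=period 2, Physics=period 2, Statistics=period 3, Econ=period 4, HCI=period 4, Databases=period 3, Crypto=period 1.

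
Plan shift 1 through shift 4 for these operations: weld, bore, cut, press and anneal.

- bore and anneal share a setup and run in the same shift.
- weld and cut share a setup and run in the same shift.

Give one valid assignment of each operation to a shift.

weld in shift 1; anneal in shift 1; press in shift 1; bore in shift 1; cut in shift 1

Checking: bore = anneal = shift 1; weld = cut = shift 1.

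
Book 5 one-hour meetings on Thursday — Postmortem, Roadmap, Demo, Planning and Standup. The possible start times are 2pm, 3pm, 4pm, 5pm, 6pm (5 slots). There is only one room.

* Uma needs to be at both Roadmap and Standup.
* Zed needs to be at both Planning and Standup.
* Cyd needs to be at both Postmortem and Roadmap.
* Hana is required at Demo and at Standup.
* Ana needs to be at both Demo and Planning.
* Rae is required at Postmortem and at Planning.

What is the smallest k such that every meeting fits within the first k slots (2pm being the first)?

With at most 1 per slot and 5 meetings, at least 5 slots are needed.
5 works (last occupied slot: 6pm): for example Standup -> 6pm, Roadmap -> 3pm, Demo -> 4pm, Postmortem -> 2pm, Planning -> 5pm.

5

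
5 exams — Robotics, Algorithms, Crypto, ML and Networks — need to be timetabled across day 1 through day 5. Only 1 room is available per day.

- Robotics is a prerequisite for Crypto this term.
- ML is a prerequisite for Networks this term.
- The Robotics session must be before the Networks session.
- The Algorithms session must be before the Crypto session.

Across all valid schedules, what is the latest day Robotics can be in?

day 3

Downstream work caps Robotics at day 4.
Robotics at day 3 is achievable: Networks=day 5; Robotics=day 3; Algorithms=day 1; ML=day 2; Crypto=day 4.
Nothing later works — the capacity limit rule out every day after day 3.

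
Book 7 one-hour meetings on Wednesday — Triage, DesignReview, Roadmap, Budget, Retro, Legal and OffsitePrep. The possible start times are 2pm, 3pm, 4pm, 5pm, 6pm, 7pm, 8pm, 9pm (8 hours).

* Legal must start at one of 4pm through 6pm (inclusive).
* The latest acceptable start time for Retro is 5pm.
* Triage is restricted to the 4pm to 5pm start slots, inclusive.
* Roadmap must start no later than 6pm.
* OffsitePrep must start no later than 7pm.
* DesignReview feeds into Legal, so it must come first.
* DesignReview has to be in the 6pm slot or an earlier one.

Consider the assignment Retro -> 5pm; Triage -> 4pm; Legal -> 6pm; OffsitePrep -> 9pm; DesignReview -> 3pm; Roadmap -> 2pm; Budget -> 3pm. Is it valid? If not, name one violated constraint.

DesignReview feeds into Legal, so it must come first — holds.
Roadmap must start no later than 6pm — holds.
The latest acceptable start time for Retro is 5pm — holds.
DesignReview has to be in the 6pm slot or an earlier one — holds.
Legal must start at one of 4pm through 6pm (inclusive) — holds.
OffsitePrep must start no later than 7pm — violated.
Triage is restricted to the 4pm to 5pm start slots, inclusive — holds.

No. OffsitePrep must start no later than 7pm is not satisfied.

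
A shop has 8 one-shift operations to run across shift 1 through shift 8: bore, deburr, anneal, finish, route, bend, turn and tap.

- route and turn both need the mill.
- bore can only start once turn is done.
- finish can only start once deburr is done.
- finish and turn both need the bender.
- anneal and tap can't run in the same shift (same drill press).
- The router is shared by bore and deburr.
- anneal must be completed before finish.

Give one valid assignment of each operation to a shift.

bend -> shift 1; finish -> shift 2; anneal -> shift 1; bore -> shift 2; turn -> shift 1; deburr -> shift 1; tap -> shift 2; route -> shift 2

Checking: anneal(shift 1) before finish(shift 2); turn(shift 1) before bore(shift 2); deburr(shift 1) before finish(shift 2); finish(shift 2) != turn(shift 1); anneal(shift 1) != tap(shift 2); bore(shift 2) != deburr(shift 1); route(shift 2) != turn(shift 1).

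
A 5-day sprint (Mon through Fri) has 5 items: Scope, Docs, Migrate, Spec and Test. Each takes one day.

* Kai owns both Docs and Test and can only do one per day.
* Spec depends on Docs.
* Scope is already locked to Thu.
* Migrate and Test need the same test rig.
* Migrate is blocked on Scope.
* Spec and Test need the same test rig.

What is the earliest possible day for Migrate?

Precedence pushes Migrate to at least Fri.
Migrate at Fri is achievable: Test=Wed, Spec=Tue, Migrate=Fri, Scope=Thu, Docs=Mon.

Fri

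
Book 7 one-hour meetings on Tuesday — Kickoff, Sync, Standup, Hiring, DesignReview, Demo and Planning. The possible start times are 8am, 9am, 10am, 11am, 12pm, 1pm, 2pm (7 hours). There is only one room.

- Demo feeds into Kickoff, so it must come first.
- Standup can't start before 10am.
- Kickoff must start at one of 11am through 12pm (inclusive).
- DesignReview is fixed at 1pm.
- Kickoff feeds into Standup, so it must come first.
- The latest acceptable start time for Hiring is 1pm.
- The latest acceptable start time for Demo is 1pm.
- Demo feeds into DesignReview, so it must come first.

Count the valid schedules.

Splitting on Kickoff: it can be 11am (30), 12pm (24). Listing each branch's schedules as (Sync, Standup, Hiring, DesignReview, Demo, Planning):
Kickoff=11am: (8am,12pm,9am,1pm,10am,2pm) (8am,12pm,10am,1pm,9am,2pm) (8am,2pm,9am,1pm,10am,12pm) (8am,2pm,10am,1pm,9am,12pm) (8am,2pm,12pm,1pm,9am,10am) (8am,2pm,12pm,1pm,10am,9am) (9am,12pm,8am,1pm,10am,2pm) (9am,12pm,10am,1pm,8am,2pm) (9am,2pm,8am,1pm,10am,12pm) (9am,2pm,10am,1pm,8am,12pm) (9am,2pm,12pm,1pm,8am,10am) (9am,2pm,12pm,1pm,10am,8am) (10am,12pm,8am,1pm,9am,2pm) (10am,12pm,9am,1pm,8am,2pm) (10am,2pm,8am,1pm,9am,12pm) (10am,2pm,9am,1pm,8am,12pm) (10am,2pm,12pm,1pm,8am,9am) (10am,2pm,12pm,1pm,9am,8am) (12pm,2pm,8am,1pm,9am,10am) (12pm,2pm,8am,1pm,10am,9am) (12pm,2pm,9am,1pm,8am,10am) (12pm,2pm,9am,1pm,10am,8am) (12pm,2pm,10am,1pm,8am,9am) (12pm,2pm,10am,1pm,9am,8am) (2pm,12pm,8am,1pm,9am,10am) (2pm,12pm,8am,1pm,10am,9am) (2pm,12pm,9am,1pm,8am,10am) (2pm,12pm,9am,1pm,10am,8am) (2pm,12pm,10am,1pm,8am,9am) (2pm,12pm,10am,1pm,9am,8am) — 30.
Kickoff=12pm: (8am,2pm,9am,1pm,10am,11am) (8am,2pm,9am,1pm,11am,10am) (8am,2pm,10am,1pm,9am,11am) (8am,2pm,10am,1pm,11am,9am) (8am,2pm,11am,1pm,9am,10am) (8am,2pm,11am,1pm,10am,9am) (9am,2pm,8am,1pm,10am,11am) (9am,2pm,8am,1pm,11am,10am) (9am,2pm,10am,1pm,8am,11am) (9am,2pm,10am,1pm,11am,8am) (9am,2pm,11am,1pm,8am,10am) (9am,2pm,11am,1pm,10am,8am) (10am,2pm,8am,1pm,9am,11am) (10am,2pm,8am,1pm,11am,9am) (10am,2pm,9am,1pm,8am,11am) (10am,2pm,9am,1pm,11am,8am) (10am,2pm,11am,1pm,8am,9am) (10am,2pm,11am,1pm,9am,8am) (11am,2pm,8am,1pm,9am,10am) (11am,2pm,8am,1pm,10am,9am) (11am,2pm,9am,1pm,8am,10am) (11am,2pm,9am,1pm,10am,8am) (11am,2pm,10am,1pm,8am,9am) (11am,2pm,10am,1pm,9am,8am) — 24.
Summing: 30 + 24 = 54.

54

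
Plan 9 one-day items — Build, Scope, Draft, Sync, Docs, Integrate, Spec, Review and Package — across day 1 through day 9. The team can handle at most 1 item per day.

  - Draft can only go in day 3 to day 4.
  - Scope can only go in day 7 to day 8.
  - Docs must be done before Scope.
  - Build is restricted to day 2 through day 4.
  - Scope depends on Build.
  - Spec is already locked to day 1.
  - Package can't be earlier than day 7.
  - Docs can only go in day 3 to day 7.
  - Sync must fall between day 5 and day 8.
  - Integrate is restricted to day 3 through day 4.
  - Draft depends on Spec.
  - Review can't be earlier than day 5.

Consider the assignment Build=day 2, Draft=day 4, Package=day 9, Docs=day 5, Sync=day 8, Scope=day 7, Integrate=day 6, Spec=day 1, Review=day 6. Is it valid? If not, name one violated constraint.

Invalid. Integrate is restricted to day 3 through day 4.

Spec is already locked to day 1 — holds.
Scope can only go in day 7 to day 8 — holds.
Integrate is restricted to day 3 through day 4 — violated.
Scope depends on Build — holds.
Draft can only go in day 3 to day 4 — holds.
Package can't be earlier than day 7 — holds.
Sync must fall between day 5 and day 8 — holds.
Review can't be earlier than day 5 — holds.
Build is restricted to day 2 through day 4 — holds.
The team can handle at most 1 item per day — violated.
Draft depends on Spec — holds.
Docs must be done before Scope — holds.
Docs can only go in day 3 to day 7 — holds.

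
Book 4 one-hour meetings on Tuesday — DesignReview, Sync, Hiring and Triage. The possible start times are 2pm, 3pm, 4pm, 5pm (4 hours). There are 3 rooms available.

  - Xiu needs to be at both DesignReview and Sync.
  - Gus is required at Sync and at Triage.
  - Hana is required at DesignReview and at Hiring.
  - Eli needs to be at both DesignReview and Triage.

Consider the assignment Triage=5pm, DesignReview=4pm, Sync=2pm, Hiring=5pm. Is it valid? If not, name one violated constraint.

Yes

There are 3 rooms available — holds.
Eli needs to be at both DesignReview and Triage — holds.
Hana is required at DesignReview and at Hiring — holds.
Xiu needs to be at both DesignReview and Sync — holds.
Gus is required at Sync and at Triage — holds.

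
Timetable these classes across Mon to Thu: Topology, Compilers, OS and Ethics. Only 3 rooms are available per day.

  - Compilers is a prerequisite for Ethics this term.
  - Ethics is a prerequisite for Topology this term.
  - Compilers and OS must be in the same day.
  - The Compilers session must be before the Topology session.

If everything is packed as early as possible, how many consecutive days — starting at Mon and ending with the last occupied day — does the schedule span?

The precedence chain requires at least 3 distinct days.
With at most 3 per day and 4 classes, at least 2 days are needed.
3 works (last occupied day: Wed): for example OS in Mon, Topology in Wed, Ethics in Tue, Compilers in Mon.

3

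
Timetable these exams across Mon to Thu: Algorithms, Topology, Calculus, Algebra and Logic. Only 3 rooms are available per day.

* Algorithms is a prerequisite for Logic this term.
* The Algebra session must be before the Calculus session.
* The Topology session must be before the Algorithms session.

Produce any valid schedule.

Calculus=Tue; Topology=Mon; Algebra=Mon; Algorithms=Tue; Logic=Wed

Checking: Algebra(Mon) before Calculus(Tue); Topology(Mon) before Algorithms(Tue); Algorithms(Tue) before Logic(Wed); max 2 per day (cap 3).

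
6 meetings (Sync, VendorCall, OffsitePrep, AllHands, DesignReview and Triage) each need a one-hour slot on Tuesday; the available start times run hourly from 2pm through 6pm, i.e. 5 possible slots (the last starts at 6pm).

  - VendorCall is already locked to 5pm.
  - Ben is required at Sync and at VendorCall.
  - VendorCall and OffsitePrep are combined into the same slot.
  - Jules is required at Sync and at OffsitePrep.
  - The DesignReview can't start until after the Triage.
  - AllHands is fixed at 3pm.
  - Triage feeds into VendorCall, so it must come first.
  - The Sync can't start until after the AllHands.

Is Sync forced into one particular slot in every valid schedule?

No

Sync can be 4pm (e.g. OffsitePrep in 5pm, VendorCall in 5pm, Sync in 4pm, DesignReview in 3pm, AllHands in 3pm, Triage in 2pm) or 6pm (e.g. Sync -> 6pm; OffsitePrep -> 5pm; DesignReview -> 3pm; AllHands -> 3pm; Triage -> 2pm; VendorCall -> 5pm).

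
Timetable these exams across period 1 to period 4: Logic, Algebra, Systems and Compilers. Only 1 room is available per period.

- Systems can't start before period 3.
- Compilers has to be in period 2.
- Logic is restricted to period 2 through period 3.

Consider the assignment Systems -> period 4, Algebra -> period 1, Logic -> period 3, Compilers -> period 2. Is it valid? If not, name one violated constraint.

Systems can't start before period 3 — holds.
Logic is restricted to period 2 through period 3 — holds.
Only 1 room is available per period — holds.
Compilers has to be in period 2 — holds.

Yes, all constraints hold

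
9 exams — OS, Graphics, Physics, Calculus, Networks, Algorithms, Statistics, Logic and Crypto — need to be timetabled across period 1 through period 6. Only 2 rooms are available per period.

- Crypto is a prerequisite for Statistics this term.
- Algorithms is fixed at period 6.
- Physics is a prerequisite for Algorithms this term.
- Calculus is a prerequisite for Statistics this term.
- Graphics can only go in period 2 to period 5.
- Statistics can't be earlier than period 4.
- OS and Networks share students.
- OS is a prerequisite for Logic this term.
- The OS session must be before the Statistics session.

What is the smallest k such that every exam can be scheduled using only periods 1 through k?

6 periods

The precedence chain requires at least 2 distinct periods.
With at most 2 per period and 9 exams, at least 5 periods are needed.
Algorithms can't be placed before period 6, so the schedule must run through at least period 6.
6 works (last occupied period: period 6): for example Calculus in period 2; OS in period 1; Networks in period 4; Statistics in period 4; Physics in period 1; Crypto in period 3; Graphics in period 2; Logic in period 3; Algorithms in period 6.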